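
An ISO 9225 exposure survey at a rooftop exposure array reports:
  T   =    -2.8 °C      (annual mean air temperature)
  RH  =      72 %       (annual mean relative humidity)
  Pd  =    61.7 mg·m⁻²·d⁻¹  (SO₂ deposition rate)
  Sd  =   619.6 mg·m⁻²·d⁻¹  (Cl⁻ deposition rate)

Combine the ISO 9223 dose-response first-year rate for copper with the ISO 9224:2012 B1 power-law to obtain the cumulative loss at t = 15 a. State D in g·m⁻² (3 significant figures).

copper: f(T) = +0.126·(T−10) [T≤10 °C] = -1.6128
  sulphur-dioxide contribution → 0.2159 μm/a
  chloride contribution → 0.6772 μm/a
  ⇒ r_corr(copper) = 0.893 μm/a
Power-law: D(15) = r_corr · 15^0.667
  D(15) = 0.893 × 15^0.667 = 0.893 × 6.088 = 5.437 μm
  Mass loss = 5.437 μm × 8.96 g/cm³ = 48.71 g·m⁻²

D(15) = 48.7 g·m⁻²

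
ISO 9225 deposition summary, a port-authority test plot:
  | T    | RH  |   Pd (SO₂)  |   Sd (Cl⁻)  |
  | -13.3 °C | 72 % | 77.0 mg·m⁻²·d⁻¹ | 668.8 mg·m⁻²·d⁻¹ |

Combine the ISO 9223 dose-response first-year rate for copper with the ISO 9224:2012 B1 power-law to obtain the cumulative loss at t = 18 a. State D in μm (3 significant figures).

D(18) = 3.26 μm

copper: T≤10 °C ⇒ hinge +0.126·(-13.3−10) = -2.9358
  Pd branch = 0.0053·Pd^0.26·e^(0.059·RH+f) = 0.0609 μm/a
  Sd branch = 0.01025·Sd^0.27·e^(0.036·RH+0.049·T) = 0.4133 μm/a
  sum: 0.0609 + 0.4133 → r_corr = 0.4742 μm/a
Long-term exponent b (ISO 9224 Table 2, B1) = 0.667
  D(18) = 0.4742 × 18^0.667 = 0.4742 × 6.875 = 3.26 μm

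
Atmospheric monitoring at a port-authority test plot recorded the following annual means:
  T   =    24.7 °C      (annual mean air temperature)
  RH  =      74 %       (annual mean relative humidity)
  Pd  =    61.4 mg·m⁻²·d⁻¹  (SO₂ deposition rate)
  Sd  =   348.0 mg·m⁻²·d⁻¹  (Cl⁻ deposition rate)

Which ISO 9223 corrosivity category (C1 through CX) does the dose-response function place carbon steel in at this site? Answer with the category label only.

C5

carbon steel: T>10 °C ⇒ hinge -0.054·(24.7−10) = -0.7938
  Pd branch = 1.77·Pd^0.52·e^(0.02·RH+f) = 29.91 μm/a
  Cl⁻ term: 0.102·348.0^0.62·exp(0.033·74+0.04·24.7) = 118.6
  sum: 29.91 + 118.6 → r_corr = 148.5 μm/a
Category bounds: 80…200 μm/a bracket r_corr ⇒ C5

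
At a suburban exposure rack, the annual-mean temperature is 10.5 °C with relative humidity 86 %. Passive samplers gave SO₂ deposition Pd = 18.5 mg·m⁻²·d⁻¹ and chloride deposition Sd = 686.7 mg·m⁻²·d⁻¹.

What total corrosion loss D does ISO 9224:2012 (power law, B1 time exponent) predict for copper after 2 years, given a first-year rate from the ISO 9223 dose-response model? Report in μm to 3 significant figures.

copper: T>10 °C ⇒ hinge -0.080·(10.5−10) = -0.0400
  SO₂ term: 0.0053·18.5^0.26·exp(0.059·86-0.0400) = 1.738
  Cl⁻ term: 0.01025·686.7^0.27·exp(0.036·86+0.049·10.5) = 2.211
  sum: 1.738 + 2.211 → r_corr = 3.949 μm/a
Long-term exponent b (ISO 9224 Table 2, B1) = 0.667
  D(2) = 3.949 × 2^0.667 = 3.949 × 1.588 = 6.27 μm

D(2) = 6.27 μm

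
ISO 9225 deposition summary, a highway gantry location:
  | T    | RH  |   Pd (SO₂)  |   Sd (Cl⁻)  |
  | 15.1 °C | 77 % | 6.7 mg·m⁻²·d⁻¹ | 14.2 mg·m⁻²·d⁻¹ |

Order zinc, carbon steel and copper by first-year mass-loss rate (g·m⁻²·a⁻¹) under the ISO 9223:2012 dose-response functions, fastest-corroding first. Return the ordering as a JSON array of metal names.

["carbon steel", "copper", "zinc"]

zinc: temperature factor f = -0.071·(5.1) = -0.3621
  SO₂ term: 0.0129·6.7^0.44·exp(0.046·77-0.3621) = 0.7163
  Cl⁻ term: 0.0175·14.2^0.57·exp(0.008·77+0.085·15.1) = 0.5306
  r_corr = 0.7163 + 0.5306 = 1.247 μm/a
  mass loss = 1.247 μm/a × 7.14 g/cm³ = 8.903 g·m⁻²·a⁻¹
carbon steel: T>10 °C ⇒ hinge -0.054·(15.1−10) = -0.2754
  SO₂ term: 1.77·6.7^0.52·exp(0.02·77-0.2754) = 16.86
  Cl⁻ term: 0.102·14.2^0.62·exp(0.033·77+0.04·15.1) = 12.27
  sum: 16.86 + 12.27 → r_corr = 29.13 μm/a
  mass loss = 29.13 μm/a × 7.85 g/cm³ = 228.6 g·m⁻²·a⁻¹
copper: f(T) = -0.080·(T−10) [T>10 °C] = -0.4080
  SO₂ term: 0.0053·6.7^0.26·exp(0.059·77-0.4080) = 0.5431
  Cl⁻ term: 0.01025·14.2^0.27·exp(0.036·77+0.049·15.1) = 0.7031
  sum: 0.5431 + 0.7031 → r_corr = 1.246 μm/a
  mass loss = 1.246 μm/a × 8.96 g/cm³ = 11.17 g·m⁻²·a⁻¹
Ordering by g·m⁻²·a⁻¹: carbon steel (229) > copper (11.2) > zinc (8.9)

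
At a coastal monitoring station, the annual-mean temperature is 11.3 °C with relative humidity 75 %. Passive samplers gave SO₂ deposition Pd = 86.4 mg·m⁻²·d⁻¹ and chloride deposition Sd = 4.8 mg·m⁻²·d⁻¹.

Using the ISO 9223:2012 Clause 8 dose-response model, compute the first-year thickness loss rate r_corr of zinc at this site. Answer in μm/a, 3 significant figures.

zinc: T>10 °C ⇒ hinge -0.071·(11.3−10) = -0.0923
  SO₂ term: 0.0129·86.4^0.44·exp(0.046·75-0.0923) = 2.636
  Sd branch = 0.0175·Sd^0.57·e^(0.008·RH+0.085·T) = 0.2037 μm/a
  r_corr = 2.636 + 0.2037 = 2.839 μm/a

r_corr = 2.84 μm/a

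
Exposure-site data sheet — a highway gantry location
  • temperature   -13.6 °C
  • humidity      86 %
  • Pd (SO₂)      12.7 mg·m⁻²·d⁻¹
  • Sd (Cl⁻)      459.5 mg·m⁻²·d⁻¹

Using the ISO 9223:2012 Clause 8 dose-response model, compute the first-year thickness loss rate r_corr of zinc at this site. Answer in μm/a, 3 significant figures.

r_corr = 1.20 μm/a

zinc: T≤10 °C ⇒ hinge +0.038·(-13.6−10) = -0.8968
  sulphur-dioxide contribution → 0.8411 μm/a
  chloride contribution → 0.3608 μm/a
  total first-year rate 1.202 μm/a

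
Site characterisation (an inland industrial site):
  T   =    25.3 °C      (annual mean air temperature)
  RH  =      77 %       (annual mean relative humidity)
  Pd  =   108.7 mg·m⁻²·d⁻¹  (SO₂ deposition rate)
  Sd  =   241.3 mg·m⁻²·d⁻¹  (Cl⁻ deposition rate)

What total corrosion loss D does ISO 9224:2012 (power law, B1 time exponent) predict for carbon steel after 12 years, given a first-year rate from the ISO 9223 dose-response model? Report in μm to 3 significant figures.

D(12) = 544 μm

carbon steel: temperature factor f = -0.054·(15.3) = -0.8262
  SO₂ term: 1.77·108.7^0.52·exp(0.02·77-0.8262) = 41.38
  Cl⁻ term: 0.102·241.3^0.62·exp(0.033·77+0.04·25.3) = 106.9
  r_corr = 41.38 + 106.9 = 148.2 μm/a
Power-law: D(12) = r_corr · 12^0.523
  D(12) = 148.2 × 12^0.523 = 148.2 × 3.668 = 543.7 μm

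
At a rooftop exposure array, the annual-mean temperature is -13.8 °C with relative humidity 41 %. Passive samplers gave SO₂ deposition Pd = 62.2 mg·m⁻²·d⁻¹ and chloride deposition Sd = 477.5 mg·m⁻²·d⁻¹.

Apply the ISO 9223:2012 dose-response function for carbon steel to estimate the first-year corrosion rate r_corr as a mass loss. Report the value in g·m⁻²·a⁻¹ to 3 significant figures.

carbon steel: temperature factor f = +0.150·(-23.8) = -3.5700
  Pd branch = 1.77·Pd^0.52·e^(0.02·RH+f) = 0.9692 μm/a
  Sd branch = 0.102·Sd^0.62·e^(0.033·RH+0.04·T) = 10.41 μm/a
  sum: 0.9692 + 10.41 → r_corr = 11.38 μm/a
Convert to mass loss: 11.38 μm/a × 7.85 g/cm³ = 89.32 g·m⁻²·a⁻¹

r_corr = 89.3 g·m⁻²·a⁻¹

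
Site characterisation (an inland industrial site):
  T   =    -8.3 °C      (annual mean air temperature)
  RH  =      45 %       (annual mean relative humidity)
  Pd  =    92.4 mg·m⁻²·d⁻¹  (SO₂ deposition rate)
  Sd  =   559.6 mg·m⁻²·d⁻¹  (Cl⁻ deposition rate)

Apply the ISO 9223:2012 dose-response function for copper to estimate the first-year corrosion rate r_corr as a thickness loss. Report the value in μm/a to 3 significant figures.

r_corr = 0.215 μm/a

copper: temperature factor f = +0.126·(-18.3) = -2.3058
  Pd branch = 0.0053·Pd^0.26·e^(0.059·RH+f) = 0.02438 μm/a
  Sd branch = 0.01025·Sd^0.27·e^(0.036·RH+0.049·T) = 0.1904 μm/a
  r_corr = 0.02438 + 0.1904 = 0.2147 μm/a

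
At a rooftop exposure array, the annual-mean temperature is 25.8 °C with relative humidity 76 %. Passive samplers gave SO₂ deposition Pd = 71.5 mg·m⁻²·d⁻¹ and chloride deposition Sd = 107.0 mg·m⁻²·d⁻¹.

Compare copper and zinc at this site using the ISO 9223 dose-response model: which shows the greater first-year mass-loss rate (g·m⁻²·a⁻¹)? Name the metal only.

zinc

copper: temperature factor f = -0.080·(15.8) = -1.2640
  SO₂ term: 0.0053·71.5^0.26·exp(0.059·76-1.2640) = 0.4026
  Sd branch = 0.01025·Sd^0.27·e^(0.036·RH+0.049·T) = 1.977 μm/a
  sum: 0.4026 + 1.977 → r_corr = 2.379 μm/a
  mass loss = 2.379 μm/a × 8.96 g/cm³ = 21.32 g·m⁻²·a⁻¹
zinc: temperature factor f = -0.071·(15.8) = -1.1218
  Pd branch = 0.0129·Pd^0.44·e^(0.046·RH+f) = 0.907 μm/a
  Cl⁻ term: 0.0175·107.0^0.57·exp(0.008·76+0.085·25.8) = 4.133
  r_corr = 0.907 + 4.133 = 5.04 μm/a
  mass loss = 5.04 μm/a × 7.14 g/cm³ = 35.98 g·m⁻²·a⁻¹
Ordering by g·m⁻²·a⁻¹: zinc (36) > copper (21.3)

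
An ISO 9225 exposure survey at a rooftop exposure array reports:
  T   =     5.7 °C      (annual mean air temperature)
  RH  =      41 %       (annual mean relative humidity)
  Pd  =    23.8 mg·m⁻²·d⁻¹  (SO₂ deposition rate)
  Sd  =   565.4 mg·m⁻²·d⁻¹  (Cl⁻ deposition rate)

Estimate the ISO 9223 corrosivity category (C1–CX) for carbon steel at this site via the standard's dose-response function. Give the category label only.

carbon steel: T≤10 °C ⇒ hinge +0.150·(5.7−10) = -0.6450
  Pd branch = 1.77·Pd^0.52·e^(0.02·RH+f) = 10.96 μm/a
  Sd branch = 0.102·Sd^0.62·e^(0.033·RH+0.04·T) = 25.22 μm/a
  r_corr = 10.96 + 25.22 = 36.18 μm/a
36.2 μm/a falls in (25, 50] for carbon steel → category C3

C3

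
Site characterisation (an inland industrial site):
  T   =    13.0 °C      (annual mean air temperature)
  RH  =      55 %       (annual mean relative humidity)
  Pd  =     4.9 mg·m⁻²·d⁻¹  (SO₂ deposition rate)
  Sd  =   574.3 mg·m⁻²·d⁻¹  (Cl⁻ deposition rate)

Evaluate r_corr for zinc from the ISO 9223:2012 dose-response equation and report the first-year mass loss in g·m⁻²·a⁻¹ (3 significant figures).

zinc: f(T) = -0.071·(T−10) [T>10 °C] = -0.2130
  sulphur-dioxide contribution → 0.2634 μm/a
  chloride contribution → 3.067 μm/a
  ⇒ r_corr(zinc) = 3.33 μm/a
Convert to mass loss: 3.33 μm/a × 7.14 g/cm³ = 23.78 g·m⁻²·a⁻¹

r_corr = 23.8 g·m⁻²·a⁻¹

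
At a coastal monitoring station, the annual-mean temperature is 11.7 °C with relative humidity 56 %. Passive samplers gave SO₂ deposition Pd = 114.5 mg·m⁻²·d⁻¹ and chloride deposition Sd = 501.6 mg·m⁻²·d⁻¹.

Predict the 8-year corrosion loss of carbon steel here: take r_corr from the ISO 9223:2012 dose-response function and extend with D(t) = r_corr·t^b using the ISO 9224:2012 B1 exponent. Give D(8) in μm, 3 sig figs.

carbon steel: T>10 °C ⇒ hinge -0.054·(11.7−10) = -0.0918
  SO₂ term: 1.77·114.5^0.52·exp(0.02·56-0.0918) = 58.22
  Sd branch = 0.102·Sd^0.62·e^(0.033·RH+0.04·T) = 48.83 μm/a
  sum: 58.22 + 48.83 → r_corr = 107 μm/a
Power-law: D(8) = r_corr · 8^0.523
  D(8) = 107 × 8^0.523 = 107 × 2.967 = 317.6 μm

D(8) = 318 μm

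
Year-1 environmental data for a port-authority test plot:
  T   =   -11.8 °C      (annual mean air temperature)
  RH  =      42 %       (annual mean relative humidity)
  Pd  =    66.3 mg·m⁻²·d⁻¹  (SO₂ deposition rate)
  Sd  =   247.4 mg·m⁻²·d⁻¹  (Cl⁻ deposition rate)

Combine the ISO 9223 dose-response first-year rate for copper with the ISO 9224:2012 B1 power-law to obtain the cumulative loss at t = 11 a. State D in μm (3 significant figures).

copper: temperature factor f = +0.126·(-21.8) = -2.7468
  sulphur-dioxide contribution → 0.01205 μm/a
  chloride contribution → 0.1155 μm/a
  total first-year rate 0.1275 μm/a
Long-term exponent b (ISO 9224 Table 2, B1) = 0.667
  D(11) = 0.1275 × 11^0.667 = 0.1275 × 4.95 = 0.6313 μm

D(11) = 0.631 μm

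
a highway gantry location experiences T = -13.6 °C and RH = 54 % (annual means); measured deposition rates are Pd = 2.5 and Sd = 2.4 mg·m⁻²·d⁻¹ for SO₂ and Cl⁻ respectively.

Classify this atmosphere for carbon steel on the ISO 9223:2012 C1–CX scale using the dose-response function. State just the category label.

C1

carbon steel: T≤10 °C ⇒ hinge +0.150·(-13.6−10) = -3.5400
  Pd branch = 1.77·Pd^0.52·e^(0.02·RH+f) = 0.2435 μm/a
  Sd branch = 0.102·Sd^0.62·e^(0.033·RH+0.04·T) = 0.6053 μm/a
  sum: 0.2435 + 0.6053 → r_corr = 0.8488 μm/a
0.849 μm/a falls in (0, 1.3] for carbon steel → category C1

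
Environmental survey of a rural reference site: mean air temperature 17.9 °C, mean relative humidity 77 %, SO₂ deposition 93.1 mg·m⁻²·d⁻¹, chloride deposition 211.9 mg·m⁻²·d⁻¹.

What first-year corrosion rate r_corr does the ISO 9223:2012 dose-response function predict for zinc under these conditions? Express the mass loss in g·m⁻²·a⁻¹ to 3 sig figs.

r_corr = 35.8 g·m⁻²·a⁻¹

zinc: f(T) = -0.071·(T−10) [T>10 °C] = -0.5609
  SO₂ term: 0.0129·93.1^0.44·exp(0.046·77-0.5609) = 1.869
  Cl⁻ term: 0.0175·211.9^0.57·exp(0.008·77+0.085·17.9) = 3.142
  sum: 1.869 + 3.142 → r_corr = 5.011 μm/a
Convert to mass loss: 5.011 μm/a × 7.14 g/cm³ = 35.78 g·m⁻²·a⁻¹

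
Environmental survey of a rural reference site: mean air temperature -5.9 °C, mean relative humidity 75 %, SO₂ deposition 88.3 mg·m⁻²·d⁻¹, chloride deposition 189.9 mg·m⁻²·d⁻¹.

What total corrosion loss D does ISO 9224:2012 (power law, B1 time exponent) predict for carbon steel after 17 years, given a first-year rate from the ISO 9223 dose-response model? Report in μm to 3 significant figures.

carbon steel: f(T) = +0.150·(T−10) [T≤10 °C] = -2.3850
  Pd branch = 1.77·Pd^0.52·e^(0.02·RH+f) = 7.508 μm/a
  Cl⁻ term: 0.102·189.9^0.62·exp(0.033·75+0.04·-5.9) = 24.76
  r_corr = 7.508 + 24.76 = 32.26 μm/a
ISO 9224: D(t) = r_corr · t^b with b = 0.523 (carbon steel, B1)
  D(17) = 32.26 × 17^0.523 = 32.26 × 4.401 = 142 μm

D(17) = 142 μm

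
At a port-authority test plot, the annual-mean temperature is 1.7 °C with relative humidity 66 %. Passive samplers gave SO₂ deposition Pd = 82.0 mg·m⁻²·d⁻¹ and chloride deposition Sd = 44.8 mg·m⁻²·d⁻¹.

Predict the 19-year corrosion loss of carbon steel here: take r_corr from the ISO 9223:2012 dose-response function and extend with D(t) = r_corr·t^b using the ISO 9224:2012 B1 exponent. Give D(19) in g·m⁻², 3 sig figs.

carbon steel: f(T) = +0.150·(T−10) [T≤10 °C] = -1.2450
  Pd branch = 1.77·Pd^0.52·e^(0.02·RH+f) = 18.87 μm/a
  Sd branch = 0.102·Sd^0.62·e^(0.033·RH+0.04·T) = 10.18 μm/a
  sum: 18.87 + 10.18 → r_corr = 29.05 μm/a
ISO 9224: D(t) = r_corr · t^b with b = 0.523 (carbon steel, B1)
  D(19) = 29.05 × 19^0.523 = 29.05 × 4.664 = 135.5 μm
  Mass loss = 135.5 μm × 7.85 g/cm³ = 1064 g·m⁻²

D(19) = 1.06e+03 g·m⁻²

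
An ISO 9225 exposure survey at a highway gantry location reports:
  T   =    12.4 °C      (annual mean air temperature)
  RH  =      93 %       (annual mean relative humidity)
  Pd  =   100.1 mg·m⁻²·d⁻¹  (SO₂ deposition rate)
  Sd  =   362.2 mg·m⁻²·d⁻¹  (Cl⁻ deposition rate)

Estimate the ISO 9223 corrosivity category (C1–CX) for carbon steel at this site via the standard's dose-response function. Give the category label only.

carbon steel: f(T) = -0.054·(T−10) [T>10 °C] = -0.1296
  SO₂ term: 1.77·100.1^0.52·exp(0.02·93-0.1296) = 109.6
  Sd branch = 0.102·Sd^0.62·e^(0.033·RH+0.04·T) = 139.1 μm/a
  r_corr = 109.6 + 139.1 = 248.7 μm/a
Category bounds: 200…700 μm/a bracket r_corr ⇒ CX

CX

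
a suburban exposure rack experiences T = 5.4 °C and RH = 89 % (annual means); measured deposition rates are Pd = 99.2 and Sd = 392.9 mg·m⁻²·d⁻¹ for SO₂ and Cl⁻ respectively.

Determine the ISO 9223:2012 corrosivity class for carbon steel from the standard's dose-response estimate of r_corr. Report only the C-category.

C5

carbon steel: temperature factor f = +0.150·(-4.6) = -0.6900
  SO₂ term: 1.77·99.2^0.52·exp(0.02·89-0.6900) = 57.48
  Sd branch = 0.102·Sd^0.62·e^(0.033·RH+0.04·T) = 96.91 μm/a
  r_corr = 57.48 + 96.91 = 154.4 μm/a
ISO 9223 Table 2 (carbon steel): 80 < 154 ≤ 200 μm/a ⇒ C5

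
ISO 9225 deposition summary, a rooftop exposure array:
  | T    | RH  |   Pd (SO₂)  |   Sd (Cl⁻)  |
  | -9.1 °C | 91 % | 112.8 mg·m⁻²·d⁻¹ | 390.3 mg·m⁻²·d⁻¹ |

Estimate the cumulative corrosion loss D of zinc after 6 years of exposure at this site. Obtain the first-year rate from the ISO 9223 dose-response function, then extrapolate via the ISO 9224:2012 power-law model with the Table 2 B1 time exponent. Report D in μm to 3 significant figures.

zinc: f(T) = +0.038·(T−10) [T≤10 °C] = -0.7258
  sulphur-dioxide contribution → 3.284 μm/a
  chloride contribution → 0.5016 μm/a
  total first-year rate 3.785 μm/a
Power-law: D(6) = r_corr · 6^0.813
  D(6) = 3.785 × 6^0.813 = 3.785 × 4.292 = 16.25 μm

D(6) = 16.2 μm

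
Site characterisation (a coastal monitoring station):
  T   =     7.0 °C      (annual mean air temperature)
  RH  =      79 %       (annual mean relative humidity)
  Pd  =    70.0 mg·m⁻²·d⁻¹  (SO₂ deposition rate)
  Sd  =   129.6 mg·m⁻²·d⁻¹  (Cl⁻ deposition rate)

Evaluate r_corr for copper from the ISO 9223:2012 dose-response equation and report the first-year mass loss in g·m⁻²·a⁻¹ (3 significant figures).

r_corr = 18.7 g·m⁻²·a⁻¹

copper: T≤10 °C ⇒ hinge +0.126·(7.0−10) = -0.3780
  SO₂ term: 0.0053·70.0^0.26·exp(0.059·79-0.3780) = 1.159
  Cl⁻ term: 0.01025·129.6^0.27·exp(0.036·79+0.049·7.0) = 0.923
  sum: 1.159 + 0.923 → r_corr = 2.082 μm/a
Convert to mass loss: 2.082 μm/a × 8.96 g/cm³ = 18.66 g·m⁻²·a⁻¹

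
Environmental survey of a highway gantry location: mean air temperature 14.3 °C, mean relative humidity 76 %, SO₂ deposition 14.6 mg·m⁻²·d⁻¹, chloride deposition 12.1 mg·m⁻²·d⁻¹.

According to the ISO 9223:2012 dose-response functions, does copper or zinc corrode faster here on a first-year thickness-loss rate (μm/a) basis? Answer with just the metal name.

zinc

copper: temperature factor f = -0.080·(4.3) = -0.3440
  sulphur-dioxide contribution → 0.6683 μm/a
  chloride contribution → 0.6246 μm/a
  ⇒ r_corr(copper) = 1.293 μm/a
zinc: T>10 °C ⇒ hinge -0.071·(14.3−10) = -0.3053
  sulphur-dioxide contribution → 1.02 μm/a
  chloride contribution → 0.4489 μm/a
  total first-year rate 1.469 μm/a
Ordering by μm/a: zinc (1.47) > copper (1.29)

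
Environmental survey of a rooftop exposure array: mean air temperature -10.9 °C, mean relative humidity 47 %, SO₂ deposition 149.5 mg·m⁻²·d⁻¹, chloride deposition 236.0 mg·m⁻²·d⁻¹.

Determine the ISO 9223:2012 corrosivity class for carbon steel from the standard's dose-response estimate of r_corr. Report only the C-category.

carbon steel: temperature factor f = +0.150·(-20.9) = -3.1350
  sulphur-dioxide contribution → 2.664 μm/a
  chloride contribution → 9.205 μm/a
  ⇒ r_corr(carbon steel) = 11.87 μm/a
Category bounds: 1.3…25 μm/a bracket r_corr ⇒ C2

C2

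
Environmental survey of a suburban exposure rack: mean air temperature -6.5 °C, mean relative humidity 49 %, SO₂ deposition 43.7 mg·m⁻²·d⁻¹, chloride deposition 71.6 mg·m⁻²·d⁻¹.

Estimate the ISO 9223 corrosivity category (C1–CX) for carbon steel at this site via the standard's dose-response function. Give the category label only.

carbon steel: f(T) = +0.150·(T−10) [T≤10 °C] = -2.4750
  sulphur-dioxide contribution → 2.83 μm/a
  chloride contribution → 5.597 μm/a
  total first-year rate 8.427 μm/a
Category bounds: 1.3…25 μm/a bracket r_corr ⇒ C2

C2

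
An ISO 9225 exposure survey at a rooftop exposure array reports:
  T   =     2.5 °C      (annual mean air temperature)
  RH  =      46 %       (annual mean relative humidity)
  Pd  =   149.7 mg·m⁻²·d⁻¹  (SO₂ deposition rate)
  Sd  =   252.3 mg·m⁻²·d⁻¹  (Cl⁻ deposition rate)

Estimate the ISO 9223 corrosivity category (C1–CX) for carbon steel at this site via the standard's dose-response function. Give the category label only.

C3

carbon steel: f(T) = +0.150·(T−10) [T≤10 °C] = -1.1250
  sulphur-dioxide contribution → 19.5 μm/a
  chloride contribution → 15.87 μm/a
  total first-year rate 35.37 μm/a
35.4 μm/a falls in (25, 50] for carbon steel → category C3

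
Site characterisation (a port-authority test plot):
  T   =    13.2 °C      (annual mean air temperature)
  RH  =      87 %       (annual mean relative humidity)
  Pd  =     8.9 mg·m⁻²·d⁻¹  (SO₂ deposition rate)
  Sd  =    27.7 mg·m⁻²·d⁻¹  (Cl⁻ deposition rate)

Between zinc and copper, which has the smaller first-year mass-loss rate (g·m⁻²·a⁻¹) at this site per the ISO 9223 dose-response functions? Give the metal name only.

zinc: temperature factor f = -0.071·(3.2) = -0.2272
  Pd branch = 0.0129·Pd^0.44·e^(0.046·RH+f) = 1.471 μm/a
  Cl⁻ term: 0.0175·27.7^0.57·exp(0.008·87+0.085·13.2) = 0.7158
  r_corr = 1.471 + 0.7158 = 2.187 μm/a
  mass loss = 2.187 μm/a × 7.14 g/cm³ = 15.62 g·m⁻²·a⁻¹
copper: f(T) = -0.080·(T−10) [T>10 °C] = -0.2560
  SO₂ term: 0.0053·8.9^0.26·exp(0.059·87-0.2560) = 1.228
  Cl⁻ term: 0.01025·27.7^0.27·exp(0.036·87+0.049·13.2) = 1.1
  r_corr = 1.228 + 1.1 = 2.328 μm/a
  mass loss = 2.328 μm/a × 8.96 g/cm³ = 20.86 g·m⁻²·a⁻¹
Ordering by g·m⁻²·a⁻¹: copper (20.9) > zinc (15.6)

zinc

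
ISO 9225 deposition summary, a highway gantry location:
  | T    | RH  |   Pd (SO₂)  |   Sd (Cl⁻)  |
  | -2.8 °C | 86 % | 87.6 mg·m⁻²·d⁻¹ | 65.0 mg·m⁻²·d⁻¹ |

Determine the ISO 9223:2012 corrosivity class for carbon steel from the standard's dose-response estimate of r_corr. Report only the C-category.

carbon steel: T≤10 °C ⇒ hinge +0.150·(-2.8−10) = -1.9200
  Pd branch = 1.77·Pd^0.52·e^(0.02·RH+f) = 14.83 μm/a
  Sd branch = 0.102·Sd^0.62·e^(0.033·RH+0.04·T) = 20.72 μm/a
  sum: 14.83 + 20.72 → r_corr = 35.56 μm/a
ISO 9223 Table 2 (carbon steel): 25 < 35.6 ≤ 50 μm/a ⇒ C3

C3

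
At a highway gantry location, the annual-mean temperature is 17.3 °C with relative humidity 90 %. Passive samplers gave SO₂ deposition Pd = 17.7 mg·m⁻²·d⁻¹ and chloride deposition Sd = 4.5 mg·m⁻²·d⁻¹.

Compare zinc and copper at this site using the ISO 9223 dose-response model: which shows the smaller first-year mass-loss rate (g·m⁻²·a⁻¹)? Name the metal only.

zinc: T>10 °C ⇒ hinge -0.071·(17.3−10) = -0.5183
  Pd branch = 0.0129·Pd^0.44·e^(0.046·RH+f) = 1.708 μm/a
  Cl⁻ term: 0.0175·4.5^0.57·exp(0.008·90+0.085·17.3) = 0.3687
  sum: 1.708 + 0.3687 → r_corr = 2.077 μm/a
  mass loss = 2.077 μm/a × 7.14 g/cm³ = 14.83 g·m⁻²·a⁻¹
copper: T>10 °C ⇒ hinge -0.080·(17.3−10) = -0.5840
  SO₂ term: 0.0053·17.7^0.26·exp(0.059·90-0.5840) = 1.262
  Cl⁻ term: 0.01025·4.5^0.27·exp(0.036·90+0.049·17.3) = 0.917
  sum: 1.262 + 0.917 → r_corr = 2.179 μm/a
  mass loss = 2.179 μm/a × 8.96 g/cm³ = 19.53 g·m⁻²·a⁻¹
Ordering by g·m⁻²·a⁻¹: copper (19.5) > zinc (14.8)

zinc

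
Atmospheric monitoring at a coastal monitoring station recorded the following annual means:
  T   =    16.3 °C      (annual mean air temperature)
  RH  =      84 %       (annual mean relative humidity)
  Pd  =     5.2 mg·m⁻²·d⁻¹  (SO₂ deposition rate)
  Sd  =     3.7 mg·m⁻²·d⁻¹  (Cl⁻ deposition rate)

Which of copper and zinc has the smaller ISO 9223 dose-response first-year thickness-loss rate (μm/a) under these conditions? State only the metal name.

copper: T>10 °C ⇒ hinge -0.080·(16.3−10) = -0.5040
  Pd branch = 0.0053·Pd^0.26·e^(0.059·RH+f) = 0.6981 μm/a
  Sd branch = 0.01025·Sd^0.27·e^(0.036·RH+0.049·T) = 0.6673 μm/a
  sum: 0.6981 + 0.6673 → r_corr = 1.365 μm/a
zinc: temperature factor f = -0.071·(6.3) = -0.4473
  Pd branch = 0.0129·Pd^0.44·e^(0.046·RH+f) = 0.8119 μm/a
  Sd branch = 0.0175·Sd^0.57·e^(0.008·RH+0.085·T) = 0.2887 μm/a
  sum: 0.8119 + 0.2887 → r_corr = 1.101 μm/a
Ordering by μm/a: copper (1.37) > zinc (1.1)

zinc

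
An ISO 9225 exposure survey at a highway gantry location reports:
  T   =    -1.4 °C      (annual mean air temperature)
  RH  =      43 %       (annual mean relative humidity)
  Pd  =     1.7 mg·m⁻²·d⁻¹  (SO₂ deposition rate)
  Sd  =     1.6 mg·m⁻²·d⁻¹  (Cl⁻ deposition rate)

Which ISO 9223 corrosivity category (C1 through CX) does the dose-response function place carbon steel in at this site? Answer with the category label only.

carbon steel: temperature factor f = +0.150·(-11.4) = -1.7100
  Pd branch = 1.77·Pd^0.52·e^(0.02·RH+f) = 0.9969 μm/a
  Cl⁻ term: 0.102·1.6^0.62·exp(0.033·43+0.04·-1.4) = 0.5335
  sum: 0.9969 + 0.5335 → r_corr = 1.53 μm/a
Category bounds: 1.3…25 μm/a bracket r_corr ⇒ C2

C2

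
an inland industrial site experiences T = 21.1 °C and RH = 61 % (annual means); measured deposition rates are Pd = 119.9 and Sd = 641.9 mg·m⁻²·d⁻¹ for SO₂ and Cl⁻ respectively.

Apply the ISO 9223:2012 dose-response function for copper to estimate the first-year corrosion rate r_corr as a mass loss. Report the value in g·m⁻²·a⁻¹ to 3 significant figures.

r_corr = 15.8 g·m⁻²·a⁻¹

copper: temperature factor f = -0.080·(11.1) = -0.8880
  sulphur-dioxide contribution → 0.2768 μm/a
  chloride contribution → 1.484 μm/a
  ⇒ r_corr(copper) = 1.761 μm/a
Convert to mass loss: 1.761 μm/a × 8.96 g/cm³ = 15.78 g·m⁻²·a⁻¹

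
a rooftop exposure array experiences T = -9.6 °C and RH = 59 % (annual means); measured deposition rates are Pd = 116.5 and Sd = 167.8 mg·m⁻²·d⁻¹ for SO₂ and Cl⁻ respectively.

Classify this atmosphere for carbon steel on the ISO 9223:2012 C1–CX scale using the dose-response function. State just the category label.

carbon steel: temperature factor f = +0.150·(-19.6) = -2.9400
  sulphur-dioxide contribution → 3.615 μm/a
  chloride contribution → 11.66 μm/a
  ⇒ r_corr(carbon steel) = 15.28 μm/a
ISO 9223 Table 2 (carbon steel): 1.3 < 15.3 ≤ 25 μm/a ⇒ C2

C2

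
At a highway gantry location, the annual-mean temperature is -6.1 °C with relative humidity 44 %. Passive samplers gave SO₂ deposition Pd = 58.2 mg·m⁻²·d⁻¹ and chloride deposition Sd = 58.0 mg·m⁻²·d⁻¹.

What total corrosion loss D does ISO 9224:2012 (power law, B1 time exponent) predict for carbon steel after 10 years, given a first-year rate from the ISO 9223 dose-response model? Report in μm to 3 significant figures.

D(10) = 24.6 μm

carbon steel: temperature factor f = +0.150·(-16.1) = -2.4150
  SO₂ term: 1.77·58.2^0.52·exp(0.02·44-2.4150) = 3.156
  Sd branch = 0.102·Sd^0.62·e^(0.033·RH+0.04·T) = 4.232 μm/a
  sum: 3.156 + 4.232 → r_corr = 7.388 μm/a
Power-law: D(10) = r_corr · 10^0.523
  D(10) = 7.388 × 10^0.523 = 7.388 × 3.334 = 24.63 μm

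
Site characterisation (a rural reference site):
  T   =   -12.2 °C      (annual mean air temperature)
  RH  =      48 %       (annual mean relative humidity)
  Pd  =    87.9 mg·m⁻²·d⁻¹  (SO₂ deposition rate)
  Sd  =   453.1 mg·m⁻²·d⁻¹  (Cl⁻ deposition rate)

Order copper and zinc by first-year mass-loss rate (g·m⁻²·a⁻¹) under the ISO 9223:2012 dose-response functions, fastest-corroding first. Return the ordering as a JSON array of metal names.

copper: temperature factor f = +0.126·(-22.2) = -2.7972
  sulphur-dioxide contribution → 0.01757 μm/a
  chloride contribution → 0.1655 μm/a
  total first-year rate 0.183 μm/a
  mass loss = 0.183 μm/a × 8.96 g/cm³ = 1.64 g·m⁻²·a⁻¹
zinc: temperature factor f = +0.038·(-22.2) = -0.8436
  sulphur-dioxide contribution → 0.3618 μm/a
  chloride contribution → 0.2975 μm/a
  total first-year rate 0.6593 μm/a
  mass loss = 0.6593 μm/a × 7.14 g/cm³ = 4.708 g·m⁻²·a⁻¹
Ordering by g·m⁻²·a⁻¹: zinc (4.71) > copper (1.64)

["zinc", "copper"]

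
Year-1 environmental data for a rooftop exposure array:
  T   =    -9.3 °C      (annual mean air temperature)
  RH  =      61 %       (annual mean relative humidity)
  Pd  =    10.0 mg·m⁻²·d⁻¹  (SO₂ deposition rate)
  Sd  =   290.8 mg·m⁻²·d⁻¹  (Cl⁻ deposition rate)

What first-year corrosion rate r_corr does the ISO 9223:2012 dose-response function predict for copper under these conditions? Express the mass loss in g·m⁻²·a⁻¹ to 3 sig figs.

r_corr = 2.70 g·m⁻²·a⁻¹

copper: f(T) = +0.126·(T−10) [T≤10 °C] = -2.4318
  sulphur-dioxide contribution → 0.03099 μm/a
  chloride contribution → 0.2702 μm/a
  ⇒ r_corr(copper) = 0.3012 μm/a
Convert to mass loss: 0.3012 μm/a × 8.96 g/cm³ = 2.699 g·m⁻²·a⁻¹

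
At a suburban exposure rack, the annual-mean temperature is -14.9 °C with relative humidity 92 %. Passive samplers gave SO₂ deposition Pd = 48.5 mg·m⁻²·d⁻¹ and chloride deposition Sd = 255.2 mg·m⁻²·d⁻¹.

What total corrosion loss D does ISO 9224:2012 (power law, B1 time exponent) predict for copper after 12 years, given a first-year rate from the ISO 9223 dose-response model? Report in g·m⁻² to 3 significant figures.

D(12) = 35.2 g·m⁻²

copper: f(T) = +0.126·(T−10) [T≤10 °C] = -3.1374
  Pd branch = 0.0053·Pd^0.26·e^(0.059·RH+f) = 0.1437 μm/a
  Cl⁻ term: 0.01025·255.2^0.27·exp(0.036·92+0.049·-14.9) = 0.6052
  sum: 0.1437 + 0.6052 → r_corr = 0.7489 μm/a
Long-term exponent b (ISO 9224 Table 2, B1) = 0.667
  D(12) = 0.7489 × 12^0.667 = 0.7489 × 5.246 = 3.928 μm
  Mass loss = 3.928 μm × 8.96 g/cm³ = 35.2 g·m⁻²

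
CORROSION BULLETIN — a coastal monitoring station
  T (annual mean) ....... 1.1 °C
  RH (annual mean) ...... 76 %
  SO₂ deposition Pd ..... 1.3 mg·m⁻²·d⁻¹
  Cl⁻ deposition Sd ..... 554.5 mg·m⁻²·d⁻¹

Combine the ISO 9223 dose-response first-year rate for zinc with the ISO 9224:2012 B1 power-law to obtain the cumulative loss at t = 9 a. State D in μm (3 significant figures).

zinc: temperature factor f = +0.038·(-8.9) = -0.3382
  sulphur-dioxide contribution → 0.3405 μm/a
  chloride contribution → 1.293 μm/a
  total first-year rate 1.634 μm/a
Power-law: D(9) = r_corr · 9^0.813
  D(9) = 1.634 × 9^0.813 = 1.634 × 5.968 = 9.75 μm

D(9) = 9.75 μm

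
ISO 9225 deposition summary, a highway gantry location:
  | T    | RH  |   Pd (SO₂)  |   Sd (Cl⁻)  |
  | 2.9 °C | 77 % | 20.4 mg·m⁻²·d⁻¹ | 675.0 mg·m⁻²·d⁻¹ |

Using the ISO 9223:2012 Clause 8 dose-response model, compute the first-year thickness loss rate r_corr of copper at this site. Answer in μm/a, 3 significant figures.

r_corr = 1.54 μm/a

copper: T≤10 °C ⇒ hinge +0.126·(2.9−10) = -0.8946
  Pd branch = 0.0053·Pd^0.26·e^(0.059·RH+f) = 0.4459 μm/a
  Cl⁻ term: 0.01025·675.0^0.27·exp(0.036·77+0.049·2.9) = 1.097
  sum: 0.4459 + 1.097 → r_corr = 1.543 μm/a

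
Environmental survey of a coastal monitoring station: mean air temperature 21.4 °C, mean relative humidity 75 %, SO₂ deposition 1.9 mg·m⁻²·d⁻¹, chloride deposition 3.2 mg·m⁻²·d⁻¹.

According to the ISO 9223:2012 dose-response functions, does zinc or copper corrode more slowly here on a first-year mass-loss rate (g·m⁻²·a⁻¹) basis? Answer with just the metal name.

zinc

zinc: f(T) = -0.071·(T−10) [T>10 °C] = -0.8094
  SO₂ term: 0.0129·1.9^0.44·exp(0.046·75-0.8094) = 0.2399
  Cl⁻ term: 0.0175·3.2^0.57·exp(0.008·75+0.085·21.4) = 0.3815
  r_corr = 0.2399 + 0.3815 = 0.6214 μm/a
  mass loss = 0.6214 μm/a × 7.14 g/cm³ = 4.437 g·m⁻²·a⁻¹
copper: temperature factor f = -0.080·(11.4) = -0.9120
  SO₂ term: 0.0053·1.9^0.26·exp(0.059·75-0.9120) = 0.2101
  Sd branch = 0.01025·Sd^0.27·e^(0.036·RH+0.049·T) = 0.5958 μm/a
  r_corr = 0.2101 + 0.5958 = 0.8059 μm/a
  mass loss = 0.8059 μm/a × 8.96 g/cm³ = 7.221 g·m⁻²·a⁻¹
Ordering by g·m⁻²·a⁻¹: copper (7.22) > zinc (4.44)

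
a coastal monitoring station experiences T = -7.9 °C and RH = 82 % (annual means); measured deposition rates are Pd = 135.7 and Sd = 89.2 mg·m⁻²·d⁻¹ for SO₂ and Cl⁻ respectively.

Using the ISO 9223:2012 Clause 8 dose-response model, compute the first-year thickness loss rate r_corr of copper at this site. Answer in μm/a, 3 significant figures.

r_corr = 0.699 μm/a

copper: temperature factor f = +0.126·(-17.9) = -2.2554
  Pd branch = 0.0053·Pd^0.26·e^(0.059·RH+f) = 0.2514 μm/a
  Cl⁻ term: 0.01025·89.2^0.27·exp(0.036·82+0.049·-7.9) = 0.448
  r_corr = 0.2514 + 0.448 = 0.6994 μm/a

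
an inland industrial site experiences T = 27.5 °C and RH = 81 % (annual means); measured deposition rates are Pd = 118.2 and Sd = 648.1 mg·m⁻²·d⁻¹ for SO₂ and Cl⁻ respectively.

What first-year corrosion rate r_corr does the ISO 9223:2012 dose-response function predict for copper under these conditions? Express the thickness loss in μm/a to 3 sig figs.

copper: T>10 °C ⇒ hinge -0.080·(27.5−10) = -1.4000
  SO₂ term: 0.0053·118.2^0.26·exp(0.059·81-1.4000) = 0.5378
  Sd branch = 0.01025·Sd^0.27·e^(0.036·RH+0.049·T) = 4.183 μm/a
  r_corr = 0.5378 + 4.183 = 4.721 μm/a

r_corr = 4.72 μm/a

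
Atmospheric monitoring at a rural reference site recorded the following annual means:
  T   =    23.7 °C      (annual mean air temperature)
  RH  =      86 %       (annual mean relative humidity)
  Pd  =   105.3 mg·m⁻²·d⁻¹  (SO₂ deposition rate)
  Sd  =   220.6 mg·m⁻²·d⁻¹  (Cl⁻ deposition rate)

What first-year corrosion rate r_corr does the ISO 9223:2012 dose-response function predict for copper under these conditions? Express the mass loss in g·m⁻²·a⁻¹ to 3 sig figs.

r_corr = 36.4 g·m⁻²·a⁻¹

copper: f(T) = -0.080·(T−10) [T>10 °C] = -1.0960
  SO₂ term: 0.0053·105.3^0.26·exp(0.059·86-1.0960) = 0.95
  Cl⁻ term: 0.01025·220.6^0.27·exp(0.036·86+0.049·23.7) = 3.108
  r_corr = 0.95 + 3.108 = 4.058 μm/a
Convert to mass loss: 4.058 μm/a × 8.96 g/cm³ = 36.36 g·m⁻²·a⁻¹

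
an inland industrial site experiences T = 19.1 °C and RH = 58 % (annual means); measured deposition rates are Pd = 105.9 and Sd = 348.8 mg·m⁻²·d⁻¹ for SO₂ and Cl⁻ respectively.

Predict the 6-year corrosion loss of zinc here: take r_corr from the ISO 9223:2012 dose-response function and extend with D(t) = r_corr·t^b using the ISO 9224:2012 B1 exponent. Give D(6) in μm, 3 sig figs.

zinc: temperature factor f = -0.071·(9.1) = -0.6461
  sulphur-dioxide contribution → 0.758 μm/a
  chloride contribution → 3.971 μm/a
  total first-year rate 4.729 μm/a
Long-term exponent b (ISO 9224 Table 2, B1) = 0.813
  D(6) = 4.729 × 6^0.813 = 4.729 × 4.292 = 20.3 μm

D(6) = 20.3 μm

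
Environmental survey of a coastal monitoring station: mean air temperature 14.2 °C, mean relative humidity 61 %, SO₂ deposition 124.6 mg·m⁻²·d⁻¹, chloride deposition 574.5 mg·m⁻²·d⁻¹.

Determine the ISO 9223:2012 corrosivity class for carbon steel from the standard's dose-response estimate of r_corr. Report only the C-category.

carbon steel: temperature factor f = -0.054·(4.2) = -0.2268
  Pd branch = 1.77·Pd^0.52·e^(0.02·RH+f) = 58.75 μm/a
  Cl⁻ term: 0.102·574.5^0.62·exp(0.033·61+0.04·14.2) = 69.23
  r_corr = 58.75 + 69.23 = 128 μm/a
128 μm/a falls in (80, 200] for carbon steel → category C5

C5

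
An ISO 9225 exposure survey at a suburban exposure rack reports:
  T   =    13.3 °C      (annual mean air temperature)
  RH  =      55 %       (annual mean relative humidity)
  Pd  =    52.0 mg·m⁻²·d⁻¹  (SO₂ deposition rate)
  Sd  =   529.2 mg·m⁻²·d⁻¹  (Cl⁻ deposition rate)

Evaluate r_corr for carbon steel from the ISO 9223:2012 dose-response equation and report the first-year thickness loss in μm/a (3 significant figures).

carbon steel: T>10 °C ⇒ hinge -0.054·(13.3−10) = -0.1782
  Pd branch = 1.77·Pd^0.52·e^(0.02·RH+f) = 34.72 μm/a
  Cl⁻ term: 0.102·529.2^0.62·exp(0.033·55+0.04·13.3) = 52.06
  r_corr = 34.72 + 52.06 = 86.79 μm/a

r_corr = 86.8 μm/a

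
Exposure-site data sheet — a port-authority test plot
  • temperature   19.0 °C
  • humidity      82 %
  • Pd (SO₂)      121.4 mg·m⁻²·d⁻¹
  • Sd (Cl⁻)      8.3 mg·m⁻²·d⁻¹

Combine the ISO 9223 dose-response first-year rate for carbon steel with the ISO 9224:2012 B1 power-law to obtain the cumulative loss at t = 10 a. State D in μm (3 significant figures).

carbon steel: f(T) = -0.054·(T−10) [T>10 °C] = -0.4860
  sulphur-dioxide contribution → 68.07 μm/a
  chloride contribution → 12.13 μm/a
  ⇒ r_corr(carbon steel) = 80.19 μm/a
ISO 9224: D(t) = r_corr · t^b with b = 0.523 (carbon steel, B1)
  D(10) = 80.19 × 10^0.523 = 80.19 × 3.334 = 267.4 μm

D(10) = 267 μm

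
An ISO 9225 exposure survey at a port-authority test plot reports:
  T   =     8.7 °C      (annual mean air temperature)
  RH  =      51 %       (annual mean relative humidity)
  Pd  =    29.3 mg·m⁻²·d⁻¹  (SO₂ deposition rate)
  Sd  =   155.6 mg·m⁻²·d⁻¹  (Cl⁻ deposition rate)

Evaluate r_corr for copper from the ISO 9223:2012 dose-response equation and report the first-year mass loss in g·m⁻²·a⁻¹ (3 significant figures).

copper: T≤10 °C ⇒ hinge +0.126·(8.7−10) = -0.1638
  Pd branch = 0.0053·Pd^0.26·e^(0.059·RH+f) = 0.2194 μm/a
  Cl⁻ term: 0.01025·155.6^0.27·exp(0.036·51+0.049·8.7) = 0.3847
  sum: 0.2194 + 0.3847 → r_corr = 0.6041 μm/a
Convert to mass loss: 0.6041 μm/a × 8.96 g/cm³ = 5.413 g·m⁻²·a⁻¹

r_corr = 5.41 g·m⁻²·a⁻¹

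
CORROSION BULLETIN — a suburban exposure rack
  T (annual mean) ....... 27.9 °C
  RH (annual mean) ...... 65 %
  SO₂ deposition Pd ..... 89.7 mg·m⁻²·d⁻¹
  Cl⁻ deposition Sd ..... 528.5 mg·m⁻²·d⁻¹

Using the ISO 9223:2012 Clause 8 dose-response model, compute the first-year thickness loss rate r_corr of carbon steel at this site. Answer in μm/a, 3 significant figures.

carbon steel: T>10 °C ⇒ hinge -0.054·(27.9−10) = -0.9666
  SO₂ term: 1.77·89.7^0.52·exp(0.02·65-0.9666) = 25.6
  Cl⁻ term: 0.102·528.5^0.62·exp(0.033·65+0.04·27.9) = 129.8
  sum: 25.6 + 129.8 → r_corr = 155.4 μm/a

r_corr = 155 μm/a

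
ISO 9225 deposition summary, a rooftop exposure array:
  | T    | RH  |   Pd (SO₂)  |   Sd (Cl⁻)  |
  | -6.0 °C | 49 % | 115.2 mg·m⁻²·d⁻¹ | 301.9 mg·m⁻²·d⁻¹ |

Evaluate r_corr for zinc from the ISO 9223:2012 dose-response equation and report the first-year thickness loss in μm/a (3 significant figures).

r_corr = 0.943 μm/a

zinc: T≤10 °C ⇒ hinge +0.038·(-6.0−10) = -0.6080
  Pd branch = 0.0129·Pd^0.44·e^(0.046·RH+f) = 0.5401 μm/a
  Sd branch = 0.0175·Sd^0.57·e^(0.008·RH+0.085·T) = 0.403 μm/a
  sum: 0.5401 + 0.403 → r_corr = 0.9431 μm/a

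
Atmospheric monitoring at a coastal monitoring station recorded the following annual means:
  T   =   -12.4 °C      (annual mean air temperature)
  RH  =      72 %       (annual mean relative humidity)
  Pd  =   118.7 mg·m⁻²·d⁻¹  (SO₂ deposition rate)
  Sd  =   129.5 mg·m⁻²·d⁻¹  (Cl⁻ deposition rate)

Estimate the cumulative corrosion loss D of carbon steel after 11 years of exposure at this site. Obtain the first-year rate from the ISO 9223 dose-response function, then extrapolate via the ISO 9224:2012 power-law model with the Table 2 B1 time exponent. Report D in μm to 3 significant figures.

D(11) = 58.7 μm

carbon steel: temperature factor f = +0.150·(-22.4) = -3.3600
  sulphur-dioxide contribution → 3.111 μm/a
  chloride contribution → 13.64 μm/a
  ⇒ r_corr(carbon steel) = 16.75 μm/a
Long-term exponent b (ISO 9224 Table 2, B1) = 0.523
  D(11) = 16.75 × 11^0.523 = 16.75 × 3.505 = 58.69 μm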